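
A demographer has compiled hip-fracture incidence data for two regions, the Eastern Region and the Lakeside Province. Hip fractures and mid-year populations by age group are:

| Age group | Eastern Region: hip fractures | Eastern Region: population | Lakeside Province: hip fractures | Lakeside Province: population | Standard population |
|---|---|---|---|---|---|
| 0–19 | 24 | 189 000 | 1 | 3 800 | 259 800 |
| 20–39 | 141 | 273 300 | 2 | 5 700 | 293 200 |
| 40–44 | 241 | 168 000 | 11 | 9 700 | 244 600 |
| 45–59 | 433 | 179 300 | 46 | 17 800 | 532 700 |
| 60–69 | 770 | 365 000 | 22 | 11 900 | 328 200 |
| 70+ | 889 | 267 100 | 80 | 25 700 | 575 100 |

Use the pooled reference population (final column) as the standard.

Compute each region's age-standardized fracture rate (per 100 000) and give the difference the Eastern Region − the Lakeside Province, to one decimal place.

9.2

Age-specific rates per 100 000 for the Eastern Region: 12.70, 51.59, 143.45, 241.49, 210.96, 332.83.
For the Lakeside Province: 26.32, 35.09, 113.40, 258.43, 184.87, 311.28.
Standard total = 2 233 600; weights = 0.1163, 0.1313, 0.1095, 0.2385, 0.1469, 0.2575.
The Eastern Region: 0.1163×12.70 + 0.1313×51.59 + 0.1095×143.45 + 0.2385×241.49 + 0.1469×210.96 + 0.2575×332.83 = 198.2486 per 100 000.
The Lakeside Province: 0.1163×26.32 + 0.1313×35.09 + 0.1095×113.40 + 0.2385×258.43 + 0.1469×184.87 + 0.2575×311.28 = 189.0320 per 100 000.
Difference = 198.2486 − 189.0320 = 9.2166.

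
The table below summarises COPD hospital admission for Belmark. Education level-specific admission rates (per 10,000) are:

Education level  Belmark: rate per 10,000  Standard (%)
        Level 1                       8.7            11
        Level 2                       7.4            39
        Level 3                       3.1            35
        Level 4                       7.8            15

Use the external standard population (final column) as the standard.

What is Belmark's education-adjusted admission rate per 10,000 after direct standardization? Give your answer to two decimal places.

Standard weights: 0.11, 0.39, 0.35, 0.15.
Standardized rate: 0.1100×8.7 + 0.3900×7.4 + 0.3500×3.1 + 0.1500×7.8 = 6.0980 per 10,000.

6.10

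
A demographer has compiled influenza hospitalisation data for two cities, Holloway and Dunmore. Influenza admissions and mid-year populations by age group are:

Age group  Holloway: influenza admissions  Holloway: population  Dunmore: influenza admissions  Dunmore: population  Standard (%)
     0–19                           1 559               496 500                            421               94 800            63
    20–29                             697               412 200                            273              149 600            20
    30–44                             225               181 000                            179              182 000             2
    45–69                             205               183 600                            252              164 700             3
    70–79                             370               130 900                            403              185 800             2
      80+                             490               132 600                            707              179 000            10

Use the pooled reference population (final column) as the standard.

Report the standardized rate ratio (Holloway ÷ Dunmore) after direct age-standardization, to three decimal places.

0.764

Age-specific rates per 100 000 for Holloway: 314.00, 169.09, 124.31, 111.66, 282.66, 369.53.
For Dunmore: 444.09, 182.49, 98.35, 153.01, 216.90, 394.97.
Standard weights: 0.63, 0.20, 0.02, 0.03, 0.02, 0.10.
Holloway: 0.6300×314.00 + 0.2000×169.09 + 0.0200×124.31 + 0.0300×111.66 + 0.0200×282.66 + 0.1000×369.53 = 280.0795 per 100 000.
Dunmore: 0.6300×444.09 + 0.2000×182.49 + 0.0200×98.35 + 0.0300×153.01 + 0.0200×216.90 + 0.1000×394.97 = 366.6682 per 100 000.
Ratio = 280.0795 ÷ 366.6682 = 0.76385.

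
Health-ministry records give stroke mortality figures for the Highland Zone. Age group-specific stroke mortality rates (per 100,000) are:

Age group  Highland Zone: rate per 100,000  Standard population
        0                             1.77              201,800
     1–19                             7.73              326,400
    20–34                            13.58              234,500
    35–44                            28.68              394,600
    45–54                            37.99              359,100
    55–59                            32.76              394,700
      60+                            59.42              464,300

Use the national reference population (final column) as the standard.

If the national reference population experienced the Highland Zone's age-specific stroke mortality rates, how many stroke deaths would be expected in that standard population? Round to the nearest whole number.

Expected stroke deaths = Σ (standard pop × age-specific rate ÷ 100,000)
= 201,800×1.77/100,000 + 326,400×7.73/100,000 + 234,500×13.58/100,000 + 394,600×28.68/100,000 + 359,100×37.99/100,000 + 394,700×32.76/100,000 + 464,300×59.42/100,000
= 3.57 + 25.23 + 31.85 + 113.17 + 136.42 + 129.30 + 275.89 = 715.43.

715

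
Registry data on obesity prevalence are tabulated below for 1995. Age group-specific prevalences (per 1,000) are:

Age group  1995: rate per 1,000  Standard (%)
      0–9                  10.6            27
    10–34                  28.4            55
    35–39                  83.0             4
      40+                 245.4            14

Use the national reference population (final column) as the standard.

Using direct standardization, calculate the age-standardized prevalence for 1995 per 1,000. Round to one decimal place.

56.2

Standard weights: 0.27, 0.55, 0.04, 0.14.
Standardized rate: 0.2700×10.6 + 0.5500×28.4 + 0.0400×83.0 + 0.1400×245.4 = 56.1580 per 1,000.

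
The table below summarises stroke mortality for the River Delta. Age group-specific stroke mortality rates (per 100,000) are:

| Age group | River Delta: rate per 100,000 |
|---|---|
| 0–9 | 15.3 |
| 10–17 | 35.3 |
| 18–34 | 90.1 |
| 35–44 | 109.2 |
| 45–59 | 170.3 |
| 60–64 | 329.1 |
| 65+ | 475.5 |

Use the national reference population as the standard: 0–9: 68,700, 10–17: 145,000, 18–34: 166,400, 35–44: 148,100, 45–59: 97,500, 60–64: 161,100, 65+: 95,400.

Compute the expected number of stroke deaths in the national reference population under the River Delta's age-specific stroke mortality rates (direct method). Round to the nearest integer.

1523

Expected stroke deaths = Σ (standard pop × age-specific rate ÷ 100,000)
= 68,700×15.3/100,000 + 145,000×35.3/100,000 + 166,400×90.1/100,000 + 148,100×109.2/100,000 + 97,500×170.3/100,000 + 161,100×329.1/100,000 + 95,400×475.5/100,000
= 10.51 + 51.19 + 149.93 + 161.73 + 166.04 + 530.18 + 453.63 = 1523.20.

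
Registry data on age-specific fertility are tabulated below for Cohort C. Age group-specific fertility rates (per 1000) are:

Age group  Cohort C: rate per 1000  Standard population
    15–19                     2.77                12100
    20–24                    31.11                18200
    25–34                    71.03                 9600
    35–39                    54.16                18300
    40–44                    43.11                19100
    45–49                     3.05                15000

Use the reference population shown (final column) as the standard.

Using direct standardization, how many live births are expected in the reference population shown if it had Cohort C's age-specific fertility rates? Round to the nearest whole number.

Expected live births = Σ (standard pop × age-specific rate ÷ 1000)
= 12100×2.77/1000 + 18200×31.11/1000 + 9600×71.03/1000 + 18300×54.16/1000 + 19100×43.11/1000 + 15000×3.05/1000
= 33.52 + 566.20 + 681.89 + 991.13 + 823.40 + 45.75 = 3141.89.

3142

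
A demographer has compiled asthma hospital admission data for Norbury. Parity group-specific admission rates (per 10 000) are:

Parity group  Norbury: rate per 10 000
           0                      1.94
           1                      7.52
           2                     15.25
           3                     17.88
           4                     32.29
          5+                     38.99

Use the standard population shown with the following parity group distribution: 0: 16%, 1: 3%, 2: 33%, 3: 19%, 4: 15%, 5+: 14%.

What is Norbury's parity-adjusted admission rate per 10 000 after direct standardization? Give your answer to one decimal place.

19.3

Standard weights: 0.16, 0.03, 0.33, 0.19, 0.15, 0.14.
Standardized rate: 0.1600×1.94 + 0.0300×7.52 + 0.3300×15.25 + 0.1900×17.88 + 0.1500×32.29 + 0.1400×38.99 = 19.2678 per 10 000.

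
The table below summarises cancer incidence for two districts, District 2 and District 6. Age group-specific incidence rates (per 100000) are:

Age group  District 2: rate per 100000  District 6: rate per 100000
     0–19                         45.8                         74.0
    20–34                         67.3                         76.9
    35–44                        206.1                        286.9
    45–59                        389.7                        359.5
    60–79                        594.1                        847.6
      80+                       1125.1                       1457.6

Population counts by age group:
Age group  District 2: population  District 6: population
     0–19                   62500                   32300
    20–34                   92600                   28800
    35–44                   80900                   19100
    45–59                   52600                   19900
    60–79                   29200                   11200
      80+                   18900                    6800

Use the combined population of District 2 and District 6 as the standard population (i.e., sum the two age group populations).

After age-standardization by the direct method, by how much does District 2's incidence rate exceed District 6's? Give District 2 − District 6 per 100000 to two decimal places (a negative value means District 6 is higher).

Combined standard total = 454800; weights = 0.2084, 0.2669, 0.2199, 0.1594, 0.0888, 0.0565.
District 2: 0.2084×45.8 + 0.2669×67.3 + 0.2199×206.1 + 0.1594×389.7 + 0.0888×594.1 + 0.0565×1125.1 = 251.3017 per 100000.
District 6: 0.2084×74.0 + 0.2669×76.9 + 0.2199×286.9 + 0.1594×359.5 + 0.0888×847.6 + 0.0565×1457.6 = 314.0017 per 100000.
Difference = 251.3017 − 314.0017 = -62.7000.

-62.70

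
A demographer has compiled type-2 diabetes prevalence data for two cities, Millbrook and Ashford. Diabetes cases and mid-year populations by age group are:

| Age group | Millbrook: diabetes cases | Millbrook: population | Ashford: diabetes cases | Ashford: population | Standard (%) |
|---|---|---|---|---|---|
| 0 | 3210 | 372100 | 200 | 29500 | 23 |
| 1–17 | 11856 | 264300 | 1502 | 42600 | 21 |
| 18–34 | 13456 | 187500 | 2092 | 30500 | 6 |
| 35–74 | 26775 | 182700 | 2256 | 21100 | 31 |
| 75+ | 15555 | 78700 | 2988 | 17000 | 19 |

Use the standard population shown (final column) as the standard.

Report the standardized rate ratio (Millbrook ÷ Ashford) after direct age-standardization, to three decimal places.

1.240

Age-specific rates per 1000 for Millbrook: 8.627, 44.858, 71.765, 146.552, 197.649.
For Ashford: 6.780, 35.258, 68.590, 106.919, 175.765.
Standard weights: 0.23, 0.21, 0.06, 0.31, 0.19.
Millbrook: 0.2300×8.627 + 0.2100×44.858 + 0.0600×71.765 + 0.3100×146.552 + 0.1900×197.649 = 98.6947 per 1000.
Ashford: 0.2300×6.780 + 0.2100×35.258 + 0.0600×68.590 + 0.3100×106.919 + 0.1900×175.765 = 79.6193 per 1000.
Ratio = 98.6947 ÷ 79.6193 = 1.23958.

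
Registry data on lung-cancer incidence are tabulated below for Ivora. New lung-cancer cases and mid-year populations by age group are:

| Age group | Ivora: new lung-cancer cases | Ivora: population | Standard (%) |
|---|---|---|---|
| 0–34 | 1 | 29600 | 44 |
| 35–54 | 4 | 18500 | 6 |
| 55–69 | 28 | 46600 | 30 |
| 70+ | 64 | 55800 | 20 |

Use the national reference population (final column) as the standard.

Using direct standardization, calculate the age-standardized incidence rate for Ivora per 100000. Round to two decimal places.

43.75

Age-specific rates per 100000 for Ivora: 3.38, 21.62, 60.09, 114.70.
Standard weights: 0.44, 0.06, 0.30, 0.20.
Standardized rate: 0.4400×3.38 + 0.0600×21.62 + 0.3000×60.09 + 0.2000×114.70 = 43.7486 per 100000.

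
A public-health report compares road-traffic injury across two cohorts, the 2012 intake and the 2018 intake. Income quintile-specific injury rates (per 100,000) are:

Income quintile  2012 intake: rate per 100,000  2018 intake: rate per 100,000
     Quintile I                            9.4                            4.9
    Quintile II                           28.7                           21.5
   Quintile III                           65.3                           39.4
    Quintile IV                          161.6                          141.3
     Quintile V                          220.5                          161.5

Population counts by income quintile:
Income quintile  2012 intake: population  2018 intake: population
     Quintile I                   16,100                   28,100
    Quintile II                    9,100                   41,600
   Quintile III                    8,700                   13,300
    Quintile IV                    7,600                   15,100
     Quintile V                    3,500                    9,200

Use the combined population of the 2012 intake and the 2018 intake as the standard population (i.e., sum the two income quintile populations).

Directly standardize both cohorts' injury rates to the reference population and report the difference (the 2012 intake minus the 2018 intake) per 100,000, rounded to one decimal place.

Combined standard total = 152,300; weights = 0.2902, 0.3329, 0.1445, 0.1490, 0.0834.
The 2012 intake: 0.2902×9.4 + 0.3329×28.7 + 0.1445×65.3 + 0.1490×161.6 + 0.0834×220.5 = 64.1880 per 100,000.
The 2018 intake: 0.2902×4.9 + 0.3329×21.5 + 0.1445×39.4 + 0.1490×141.3 + 0.0834×161.5 = 48.7984 per 100,000.
Difference = 64.1880 − 48.7984 = 15.3897.

15.4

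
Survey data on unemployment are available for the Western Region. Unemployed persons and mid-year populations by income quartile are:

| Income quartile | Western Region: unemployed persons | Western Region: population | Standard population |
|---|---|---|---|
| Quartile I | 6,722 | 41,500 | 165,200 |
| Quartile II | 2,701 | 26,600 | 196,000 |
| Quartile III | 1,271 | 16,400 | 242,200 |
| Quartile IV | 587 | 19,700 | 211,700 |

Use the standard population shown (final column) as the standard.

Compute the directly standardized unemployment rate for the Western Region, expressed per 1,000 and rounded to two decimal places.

Income-specific rates per 1,000 for the Western Region: 161.976, 101.541, 77.500, 29.797.
Standard total = 815,100; weights = 0.2027, 0.2405, 0.2971, 0.2597.
Standardized rate: 0.2027×161.976 + 0.2405×101.541 + 0.2971×77.500 + 0.2597×29.797 = 88.0126 per 1,000.

88.01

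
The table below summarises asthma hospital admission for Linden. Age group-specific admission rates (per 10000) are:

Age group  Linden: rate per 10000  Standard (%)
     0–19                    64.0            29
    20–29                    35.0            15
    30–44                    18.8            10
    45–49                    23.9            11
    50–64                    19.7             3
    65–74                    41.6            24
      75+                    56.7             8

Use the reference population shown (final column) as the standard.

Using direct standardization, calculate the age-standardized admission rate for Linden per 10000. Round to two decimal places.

43.43

Standard weights: 0.29, 0.15, 0.10, 0.11, 0.03, 0.24, 0.08.
Standardized rate: 0.2900×64.0 + 0.1500×35.0 + 0.1000×18.8 + 0.1100×23.9 + 0.0300×19.7 + 0.2400×41.6 + 0.0800×56.7 = 43.4300 per 10000.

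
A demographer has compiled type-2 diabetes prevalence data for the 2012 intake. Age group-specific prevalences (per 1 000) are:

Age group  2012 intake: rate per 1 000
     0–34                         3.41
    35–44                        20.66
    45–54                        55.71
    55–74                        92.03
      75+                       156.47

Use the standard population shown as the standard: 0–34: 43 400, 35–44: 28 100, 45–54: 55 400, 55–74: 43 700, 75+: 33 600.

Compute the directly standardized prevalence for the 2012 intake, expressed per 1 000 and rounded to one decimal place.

64.1

Standard total = 204 200; weights = 0.2125, 0.1376, 0.2713, 0.2140, 0.1645.
Standardized rate: 0.2125×3.41 + 0.1376×20.66 + 0.2713×55.71 + 0.2140×92.03 + 0.1645×156.47 = 64.1233 per 1 000.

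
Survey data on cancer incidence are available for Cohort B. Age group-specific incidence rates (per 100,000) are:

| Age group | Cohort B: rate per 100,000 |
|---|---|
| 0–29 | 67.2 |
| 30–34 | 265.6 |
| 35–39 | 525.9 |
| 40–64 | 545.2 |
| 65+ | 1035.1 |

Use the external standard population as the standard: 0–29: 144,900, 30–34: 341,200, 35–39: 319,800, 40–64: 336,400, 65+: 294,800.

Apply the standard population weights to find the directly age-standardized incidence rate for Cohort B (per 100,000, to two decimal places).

526.82

Standard total = 1,437,100; weights = 0.1008, 0.2374, 0.2225, 0.2341, 0.2051.
Standardized rate: 0.1008×67.2 + 0.2374×265.6 + 0.2225×525.9 + 0.2341×545.2 + 0.2051×1035.1 = 526.8218 per 100,000.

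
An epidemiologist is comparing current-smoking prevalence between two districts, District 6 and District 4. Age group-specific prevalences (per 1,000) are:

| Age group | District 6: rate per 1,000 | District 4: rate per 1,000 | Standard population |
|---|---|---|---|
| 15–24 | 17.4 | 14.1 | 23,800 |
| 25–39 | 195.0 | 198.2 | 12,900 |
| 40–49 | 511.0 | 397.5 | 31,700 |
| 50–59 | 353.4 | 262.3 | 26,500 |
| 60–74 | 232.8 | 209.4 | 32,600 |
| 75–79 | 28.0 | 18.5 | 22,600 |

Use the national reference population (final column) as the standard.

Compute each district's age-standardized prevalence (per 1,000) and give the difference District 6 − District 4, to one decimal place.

46.8

Standard total = 150,100; weights = 0.1586, 0.0859, 0.2112, 0.1765, 0.2172, 0.1506.
District 6: 0.1586×17.4 + 0.0859×195.0 + 0.2112×511.0 + 0.1765×353.4 + 0.2172×232.8 + 0.1506×28.0 = 244.6069 per 1,000.
District 4: 0.1586×14.1 + 0.0859×198.2 + 0.2112×397.5 + 0.1765×262.3 + 0.2172×209.4 + 0.1506×18.5 = 197.7921 per 1,000.
Difference = 244.6069 − 197.7921 = 46.8148.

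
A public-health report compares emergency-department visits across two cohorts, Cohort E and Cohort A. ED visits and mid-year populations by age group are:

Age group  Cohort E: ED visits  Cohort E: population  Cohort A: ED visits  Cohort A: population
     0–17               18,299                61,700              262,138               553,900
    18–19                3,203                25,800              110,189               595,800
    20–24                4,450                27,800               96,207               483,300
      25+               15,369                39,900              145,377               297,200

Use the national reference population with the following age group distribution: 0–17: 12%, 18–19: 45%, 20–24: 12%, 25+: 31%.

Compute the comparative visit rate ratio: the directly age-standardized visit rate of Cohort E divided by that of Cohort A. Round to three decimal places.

0.729

Age-specific rates per 1,000 for Cohort E: 296.580, 124.147, 160.072, 385.188.
For Cohort A: 473.259, 184.943, 199.063, 489.155.
Standard weights: 0.12, 0.45, 0.12, 0.31.
Cohort E: 0.1200×296.580 + 0.4500×124.147 + 0.1200×160.072 + 0.3100×385.188 = 230.0728 per 1,000.
Cohort A: 0.1200×473.259 + 0.4500×184.943 + 0.1200×199.063 + 0.3100×489.155 = 315.5411 per 1,000.
Ratio = 230.0728 ÷ 315.5411 = 0.72914.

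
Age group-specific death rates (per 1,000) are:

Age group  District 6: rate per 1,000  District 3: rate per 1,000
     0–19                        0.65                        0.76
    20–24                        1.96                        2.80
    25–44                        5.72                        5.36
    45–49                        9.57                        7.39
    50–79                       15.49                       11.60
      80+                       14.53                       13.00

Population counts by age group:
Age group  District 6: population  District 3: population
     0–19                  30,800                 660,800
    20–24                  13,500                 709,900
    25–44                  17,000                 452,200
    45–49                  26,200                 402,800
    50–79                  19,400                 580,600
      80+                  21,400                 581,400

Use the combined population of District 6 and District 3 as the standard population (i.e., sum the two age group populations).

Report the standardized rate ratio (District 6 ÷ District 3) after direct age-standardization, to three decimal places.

Combined standard total = 3,516,000; weights = 0.1967, 0.2057, 0.1334, 0.1220, 0.1706, 0.1714.
District 6: 0.1967×0.65 + 0.2057×1.96 + 0.1334×5.72 + 0.1220×9.57 + 0.1706×15.49 + 0.1714×14.53 = 7.5965 per 1,000.
District 3: 0.1967×0.76 + 0.2057×2.80 + 0.1334×5.36 + 0.1220×7.39 + 0.1706×11.60 + 0.1714×13.00 = 6.5508 per 1,000.
Ratio = 7.5965 ÷ 6.5508 = 1.15963.

1.160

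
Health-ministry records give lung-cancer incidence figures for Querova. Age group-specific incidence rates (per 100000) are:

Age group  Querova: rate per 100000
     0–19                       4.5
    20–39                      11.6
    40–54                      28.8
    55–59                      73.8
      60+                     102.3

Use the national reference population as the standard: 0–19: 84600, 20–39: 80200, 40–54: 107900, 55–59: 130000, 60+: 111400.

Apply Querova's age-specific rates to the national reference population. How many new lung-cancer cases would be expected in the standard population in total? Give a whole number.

254

Expected new lung-cancer cases = Σ (standard pop × age-specific rate ÷ 100000)
= 84600×4.5/100000 + 80200×11.6/100000 + 107900×28.8/100000 + 130000×73.8/100000 + 111400×102.3/100000
= 3.81 + 9.30 + 31.08 + 95.94 + 113.96 = 254.09.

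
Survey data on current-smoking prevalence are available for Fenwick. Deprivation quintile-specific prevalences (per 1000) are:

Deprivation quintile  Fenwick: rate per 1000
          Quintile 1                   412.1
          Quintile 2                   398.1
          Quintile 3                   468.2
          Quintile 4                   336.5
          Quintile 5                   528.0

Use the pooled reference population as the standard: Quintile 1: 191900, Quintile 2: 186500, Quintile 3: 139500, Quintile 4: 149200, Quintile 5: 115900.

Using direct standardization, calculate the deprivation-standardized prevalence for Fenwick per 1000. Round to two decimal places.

Standard total = 783000; weights = 0.2451, 0.2382, 0.1782, 0.1905, 0.1480.
Standardized rate: 0.2451×412.1 + 0.2382×398.1 + 0.1782×468.2 + 0.1905×336.5 + 0.1480×528.0 = 421.5103 per 1000.

421.51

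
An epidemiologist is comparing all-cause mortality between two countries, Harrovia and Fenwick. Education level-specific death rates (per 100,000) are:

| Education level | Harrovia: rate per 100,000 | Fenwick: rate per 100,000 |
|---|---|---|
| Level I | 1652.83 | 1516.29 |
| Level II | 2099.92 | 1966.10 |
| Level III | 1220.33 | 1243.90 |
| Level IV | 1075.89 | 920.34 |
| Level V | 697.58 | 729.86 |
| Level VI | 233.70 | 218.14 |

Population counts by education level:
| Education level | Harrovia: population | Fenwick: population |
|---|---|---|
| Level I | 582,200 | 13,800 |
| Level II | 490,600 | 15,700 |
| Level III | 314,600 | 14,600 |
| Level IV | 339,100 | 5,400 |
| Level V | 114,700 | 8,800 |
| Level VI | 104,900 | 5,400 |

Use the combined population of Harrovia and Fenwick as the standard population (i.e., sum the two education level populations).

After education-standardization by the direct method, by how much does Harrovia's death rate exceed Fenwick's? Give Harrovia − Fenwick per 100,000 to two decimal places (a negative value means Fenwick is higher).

95.87

Combined standard total = 2,009,800; weights = 0.2965, 0.2519, 0.1638, 0.1714, 0.0614, 0.0549.
Harrovia: 0.2965×1652.83 + 0.2519×2099.92 + 0.1638×1220.33 + 0.1714×1075.89 + 0.0614×697.58 + 0.0549×233.70 = 1459.1408 per 100,000.
Fenwick: 0.2965×1516.29 + 0.2519×1966.10 + 0.1638×1243.90 + 0.1714×920.34 + 0.0614×729.86 + 0.0549×218.14 = 1363.2664 per 100,000.
Difference = 1459.1408 − 1363.2664 = 95.8744.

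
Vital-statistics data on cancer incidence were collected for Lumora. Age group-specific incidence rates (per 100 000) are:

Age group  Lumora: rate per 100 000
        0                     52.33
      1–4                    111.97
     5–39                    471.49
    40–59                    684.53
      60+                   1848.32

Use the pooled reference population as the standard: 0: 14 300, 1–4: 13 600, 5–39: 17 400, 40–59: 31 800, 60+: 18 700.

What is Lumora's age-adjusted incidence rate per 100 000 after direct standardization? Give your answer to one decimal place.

697.4

Standard total = 95 800; weights = 0.1493, 0.1420, 0.1816, 0.3319, 0.1952.
Standardized rate: 0.1493×52.33 + 0.1420×111.97 + 0.1816×471.49 + 0.3319×684.53 + 0.1952×1848.32 = 697.3557 per 100 000.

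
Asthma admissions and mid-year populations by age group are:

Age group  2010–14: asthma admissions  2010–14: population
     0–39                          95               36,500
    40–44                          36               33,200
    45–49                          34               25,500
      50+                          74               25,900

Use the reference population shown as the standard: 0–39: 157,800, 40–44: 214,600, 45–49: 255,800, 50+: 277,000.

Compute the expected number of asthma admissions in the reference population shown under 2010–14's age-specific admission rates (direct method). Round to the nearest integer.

1776

Age-specific rates per 10,000 for 2010–14: 26.03, 10.84, 13.33, 28.57.
Expected asthma admissions = Σ (standard pop × age-specific rate ÷ 10,000)
= 157,800×26.03/10,000 + 214,600×10.84/10,000 + 255,800×13.33/10,000 + 277,000×28.57/10,000
= 410.71 + 232.70 + 341.07 + 791.43 = 1775.91.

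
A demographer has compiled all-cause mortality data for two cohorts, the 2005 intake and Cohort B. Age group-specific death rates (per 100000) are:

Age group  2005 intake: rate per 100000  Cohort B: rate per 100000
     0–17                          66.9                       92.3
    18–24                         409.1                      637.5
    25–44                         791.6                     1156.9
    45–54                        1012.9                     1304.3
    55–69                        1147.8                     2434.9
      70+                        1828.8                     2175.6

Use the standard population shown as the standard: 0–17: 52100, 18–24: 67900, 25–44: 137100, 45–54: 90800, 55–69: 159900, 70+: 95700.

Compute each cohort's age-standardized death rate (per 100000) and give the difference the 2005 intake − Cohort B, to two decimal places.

Standard total = 603500; weights = 0.0863, 0.1125, 0.2272, 0.1505, 0.2650, 0.1586.
The 2005 intake: 0.0863×66.9 + 0.1125×409.1 + 0.2272×791.6 + 0.1505×1012.9 + 0.2650×1147.8 + 0.1586×1828.8 = 978.1482 per 100000.
Cohort B: 0.0863×92.3 + 0.1125×637.5 + 0.2272×1156.9 + 0.1505×1304.3 + 0.2650×2434.9 + 0.1586×2175.6 = 1528.8847 per 100000.
Difference = 978.1482 − 1528.8847 = -550.7365.

-550.74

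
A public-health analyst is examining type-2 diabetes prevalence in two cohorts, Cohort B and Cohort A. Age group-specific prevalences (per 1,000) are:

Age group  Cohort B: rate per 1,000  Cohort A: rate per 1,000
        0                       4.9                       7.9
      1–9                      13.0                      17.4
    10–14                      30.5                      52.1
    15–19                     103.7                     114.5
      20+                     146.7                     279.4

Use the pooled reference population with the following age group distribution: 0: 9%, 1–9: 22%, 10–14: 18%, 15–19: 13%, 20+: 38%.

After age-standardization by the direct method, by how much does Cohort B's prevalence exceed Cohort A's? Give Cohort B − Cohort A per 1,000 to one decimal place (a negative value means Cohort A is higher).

Standard weights: 0.09, 0.22, 0.18, 0.13, 0.38.
Cohort B: 0.0900×4.9 + 0.2200×13.0 + 0.1800×30.5 + 0.1300×103.7 + 0.3800×146.7 = 78.0180 per 1,000.
Cohort A: 0.0900×7.9 + 0.2200×17.4 + 0.1800×52.1 + 0.1300×114.5 + 0.3800×279.4 = 134.9740 per 1,000.
Difference = 78.0180 − 134.9740 = -56.9560.

-57.0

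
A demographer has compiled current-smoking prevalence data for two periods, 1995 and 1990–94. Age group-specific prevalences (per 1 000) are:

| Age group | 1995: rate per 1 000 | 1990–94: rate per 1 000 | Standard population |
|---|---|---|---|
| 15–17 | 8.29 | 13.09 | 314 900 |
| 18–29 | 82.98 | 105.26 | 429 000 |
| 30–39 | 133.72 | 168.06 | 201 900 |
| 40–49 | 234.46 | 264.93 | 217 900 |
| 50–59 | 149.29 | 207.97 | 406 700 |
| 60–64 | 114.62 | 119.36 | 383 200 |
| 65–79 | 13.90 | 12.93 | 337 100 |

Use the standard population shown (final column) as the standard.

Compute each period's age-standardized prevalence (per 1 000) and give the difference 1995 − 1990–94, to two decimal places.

Standard total = 2 290 700; weights = 0.1375, 0.1873, 0.0881, 0.0951, 0.1775, 0.1673, 0.1472.
1995: 0.1375×8.29 + 0.1873×82.98 + 0.0881×133.72 + 0.0951×234.46 + 0.1775×149.29 + 0.1673×114.62 + 0.1472×13.90 = 98.4940 per 1 000.
1990–94: 0.1375×13.09 + 0.1873×105.26 + 0.0881×168.06 + 0.0951×264.93 + 0.1775×207.97 + 0.1673×119.36 + 0.1472×12.93 = 120.3200 per 1 000.
Difference = 98.4940 − 120.3200 = -21.8260.

-21.83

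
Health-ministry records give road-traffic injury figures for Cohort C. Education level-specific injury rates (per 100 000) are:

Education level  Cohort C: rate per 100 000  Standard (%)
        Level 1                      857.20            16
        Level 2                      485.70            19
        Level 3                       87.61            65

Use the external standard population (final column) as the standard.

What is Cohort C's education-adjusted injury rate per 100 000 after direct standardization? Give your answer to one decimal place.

Standard weights: 0.16, 0.19, 0.65.
Standardized rate: 0.1600×857.20 + 0.1900×485.70 + 0.6500×87.61 = 286.3815 per 100 000.

286.4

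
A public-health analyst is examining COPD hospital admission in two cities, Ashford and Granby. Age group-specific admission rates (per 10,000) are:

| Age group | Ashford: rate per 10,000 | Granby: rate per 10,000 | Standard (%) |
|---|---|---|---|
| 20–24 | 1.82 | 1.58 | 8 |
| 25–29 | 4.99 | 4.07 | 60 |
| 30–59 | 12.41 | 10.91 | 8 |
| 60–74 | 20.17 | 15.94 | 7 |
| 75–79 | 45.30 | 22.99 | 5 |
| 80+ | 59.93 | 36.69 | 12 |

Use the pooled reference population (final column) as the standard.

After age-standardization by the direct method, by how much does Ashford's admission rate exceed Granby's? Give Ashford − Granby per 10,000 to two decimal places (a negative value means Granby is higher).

4.89

Standard weights: 0.08, 0.60, 0.08, 0.07, 0.05, 0.12.
Ashford: 0.0800×1.82 + 0.6000×4.99 + 0.0800×12.41 + 0.0700×20.17 + 0.0500×45.30 + 0.1200×59.93 = 15.0009 per 10,000.
Granby: 0.0800×1.58 + 0.6000×4.07 + 0.0800×10.91 + 0.0700×15.94 + 0.0500×22.99 + 0.1200×36.69 = 10.1093 per 10,000.
Difference = 15.0009 − 10.1093 = 4.8916.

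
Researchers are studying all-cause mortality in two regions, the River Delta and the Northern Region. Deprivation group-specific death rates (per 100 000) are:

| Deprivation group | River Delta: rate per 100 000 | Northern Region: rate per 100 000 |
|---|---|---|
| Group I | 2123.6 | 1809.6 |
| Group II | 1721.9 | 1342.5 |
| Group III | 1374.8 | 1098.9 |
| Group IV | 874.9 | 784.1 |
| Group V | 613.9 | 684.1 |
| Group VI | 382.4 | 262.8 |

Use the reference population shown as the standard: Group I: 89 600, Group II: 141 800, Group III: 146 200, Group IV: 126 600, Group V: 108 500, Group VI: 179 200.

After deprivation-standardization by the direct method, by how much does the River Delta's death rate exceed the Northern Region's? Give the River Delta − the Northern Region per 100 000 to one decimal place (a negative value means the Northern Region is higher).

Standard total = 791 900; weights = 0.1131, 0.1791, 0.1846, 0.1599, 0.1370, 0.2263.
The River Delta: 0.1131×2123.6 + 0.1791×1721.9 + 0.1846×1374.8 + 0.1599×874.9 + 0.1370×613.9 + 0.2263×382.4 = 1112.9338 per 100 000.
The Northern Region: 0.1131×1809.6 + 0.1791×1342.5 + 0.1846×1098.9 + 0.1599×784.1 + 0.1370×684.1 + 0.2263×262.8 = 926.5709 per 100 000.
Difference = 1112.9338 − 926.5709 = 186.3629.

186.4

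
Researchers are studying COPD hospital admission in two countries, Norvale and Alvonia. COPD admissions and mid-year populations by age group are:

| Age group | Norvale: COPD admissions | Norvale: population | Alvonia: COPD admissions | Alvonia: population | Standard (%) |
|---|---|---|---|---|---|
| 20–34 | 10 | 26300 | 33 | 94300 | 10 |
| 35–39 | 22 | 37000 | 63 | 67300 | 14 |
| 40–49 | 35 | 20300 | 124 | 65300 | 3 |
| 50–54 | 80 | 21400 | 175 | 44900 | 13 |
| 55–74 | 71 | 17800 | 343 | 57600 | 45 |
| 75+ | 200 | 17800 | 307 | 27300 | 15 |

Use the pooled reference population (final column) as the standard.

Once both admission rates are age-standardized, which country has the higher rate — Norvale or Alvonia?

Age-specific rates per 10000 for Norvale: 3.80, 5.95, 17.24, 37.38, 39.89, 112.36.
For Alvonia: 3.50, 9.36, 18.99, 38.98, 59.55, 112.45.
Standard weights: 0.10, 0.14, 0.03, 0.13, 0.45, 0.15.
Norvale: 0.1000×3.80 + 0.1400×5.95 + 0.0300×17.24 + 0.1300×37.38 + 0.4500×39.89 + 0.1500×112.36 = 41.3931 per 10000.
Alvonia: 0.1000×3.50 + 0.1400×9.36 + 0.0300×18.99 + 0.1300×38.98 + 0.4500×59.55 + 0.1500×112.45 = 50.9620 per 10000.
The crude rates (29.73 vs 29.30) would put Norvale higher, but that reflects its age composition; once standardized to a common age structure, Alvonia has the higher underlying rate.

Alvonia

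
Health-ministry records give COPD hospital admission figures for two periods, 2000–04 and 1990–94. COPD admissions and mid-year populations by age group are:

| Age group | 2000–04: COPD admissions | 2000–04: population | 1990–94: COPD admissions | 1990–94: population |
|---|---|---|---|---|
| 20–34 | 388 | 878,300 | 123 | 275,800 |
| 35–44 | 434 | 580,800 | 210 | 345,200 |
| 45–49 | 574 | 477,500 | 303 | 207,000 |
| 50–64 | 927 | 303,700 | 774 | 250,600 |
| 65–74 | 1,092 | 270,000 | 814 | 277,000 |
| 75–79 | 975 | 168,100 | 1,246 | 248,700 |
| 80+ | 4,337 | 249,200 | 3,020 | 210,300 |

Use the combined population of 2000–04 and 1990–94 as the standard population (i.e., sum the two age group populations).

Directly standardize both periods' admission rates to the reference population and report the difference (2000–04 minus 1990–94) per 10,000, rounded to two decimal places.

4.76

Age-specific rates per 10,000 for 2000–04: 4.42, 7.47, 12.02, 30.52, 40.44, 58.00, 174.04.
For 1990–94: 4.46, 6.08, 14.64, 30.89, 29.39, 50.10, 143.60.
Combined standard total = 4,742,200; weights = 0.2434, 0.1953, 0.1443, 0.1169, 0.1153, 0.0879, 0.0969.
2000–04: 0.2434×4.42 + 0.1953×7.47 + 0.1443×12.02 + 0.1169×30.52 + 0.1153×40.44 + 0.0879×58.00 + 0.0969×174.04 = 34.4636 per 10,000.
1990–94: 0.2434×4.46 + 0.1953×6.08 + 0.1443×14.64 + 0.1169×30.89 + 0.1153×29.39 + 0.0879×50.10 + 0.0969×143.60 = 29.7040 per 10,000.
Difference = 34.4636 − 29.7040 = 4.7596.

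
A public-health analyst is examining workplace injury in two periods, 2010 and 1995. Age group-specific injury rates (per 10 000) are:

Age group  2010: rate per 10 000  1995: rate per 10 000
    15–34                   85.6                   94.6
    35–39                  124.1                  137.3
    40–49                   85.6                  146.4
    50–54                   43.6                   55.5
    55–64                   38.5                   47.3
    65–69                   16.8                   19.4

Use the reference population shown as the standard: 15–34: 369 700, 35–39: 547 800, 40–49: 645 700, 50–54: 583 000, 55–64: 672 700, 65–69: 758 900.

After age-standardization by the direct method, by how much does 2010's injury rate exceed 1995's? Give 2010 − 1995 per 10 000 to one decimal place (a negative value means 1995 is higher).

-18.1

Standard total = 3 577 800; weights = 0.1033, 0.1531, 0.1805, 0.1629, 0.1880, 0.2121.
2010: 0.1033×85.6 + 0.1531×124.1 + 0.1805×85.6 + 0.1629×43.6 + 0.1880×38.5 + 0.2121×16.8 = 61.2017 per 10 000.
1995: 0.1033×94.6 + 0.1531×137.3 + 0.1805×146.4 + 0.1629×55.5 + 0.1880×47.3 + 0.2121×19.4 = 79.2708 per 10 000.
Difference = 61.2017 − 79.2708 = -18.0690.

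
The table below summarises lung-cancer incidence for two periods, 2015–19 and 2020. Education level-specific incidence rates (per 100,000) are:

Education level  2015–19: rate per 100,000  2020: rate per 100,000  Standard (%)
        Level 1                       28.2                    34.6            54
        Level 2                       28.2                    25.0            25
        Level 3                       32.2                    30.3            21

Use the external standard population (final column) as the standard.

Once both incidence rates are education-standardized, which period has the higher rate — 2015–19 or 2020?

Standard weights: 0.54, 0.25, 0.21.
2015–19: 0.5400×28.2 + 0.2500×28.2 + 0.2100×32.2 = 29.0400 per 100,000.
2020: 0.5400×34.6 + 0.2500×25.0 + 0.2100×30.3 = 31.2970 per 100,000.

2020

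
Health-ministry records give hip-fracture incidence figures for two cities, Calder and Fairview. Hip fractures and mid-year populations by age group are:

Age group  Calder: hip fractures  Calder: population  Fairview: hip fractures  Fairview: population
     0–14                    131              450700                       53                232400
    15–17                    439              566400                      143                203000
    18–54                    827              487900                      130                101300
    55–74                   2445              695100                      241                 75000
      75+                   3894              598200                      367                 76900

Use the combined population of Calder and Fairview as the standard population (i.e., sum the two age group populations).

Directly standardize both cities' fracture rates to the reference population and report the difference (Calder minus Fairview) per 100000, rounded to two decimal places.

Age-specific rates per 100000 for Calder: 29.07, 77.51, 169.50, 351.75, 650.95.
For Fairview: 22.81, 70.44, 128.33, 321.33, 477.24.
Combined standard total = 3486900; weights = 0.1959, 0.2207, 0.1690, 0.2209, 0.1936.
Calder: 0.1959×29.07 + 0.2207×77.51 + 0.1690×169.50 + 0.2209×351.75 + 0.1936×650.95 = 255.1547 per 100000.
Fairview: 0.1959×22.81 + 0.2207×70.44 + 0.1690×128.33 + 0.2209×321.33 + 0.1936×477.24 = 205.0636 per 100000.
Difference = 255.1547 − 205.0636 = 50.0911.

50.09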